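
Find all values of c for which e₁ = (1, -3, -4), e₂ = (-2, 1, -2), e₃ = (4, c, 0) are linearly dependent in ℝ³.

c = -4

Place the vectors as rows of a 3×3 matrix; dependence ⇔ determinant zero.
Expanding, det = 10*c + 40.
This vanishes exactly when c = -4.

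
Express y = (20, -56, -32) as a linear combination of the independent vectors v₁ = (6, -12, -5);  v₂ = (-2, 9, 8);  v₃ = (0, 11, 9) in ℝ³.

Set up the augmented matrix [v₁ | v₂ | v₃ | y] and row-reduce.
Back-substitution yields (a₁, a₂, a₃) = (3, -1, -1).

y = 3v₁ - v₂ - v₃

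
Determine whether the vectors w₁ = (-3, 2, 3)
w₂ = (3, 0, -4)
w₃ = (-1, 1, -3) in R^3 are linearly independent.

linearly independent

The matrix [w₁|w₂|w₃] has determinant 23.
A nonzero determinant means the columns are linearly independent.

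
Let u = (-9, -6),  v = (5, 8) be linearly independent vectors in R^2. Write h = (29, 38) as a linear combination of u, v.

Set up the augmented matrix [u | v | h] and row-reduce.
The system has the unique solution (c₁, c₂) = (-1, 4).

h = -u + 4v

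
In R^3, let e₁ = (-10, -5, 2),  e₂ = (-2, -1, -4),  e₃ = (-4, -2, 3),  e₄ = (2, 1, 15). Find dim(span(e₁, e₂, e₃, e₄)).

2

Apply Gaussian elimination to the matrix whose rows are e₁, e₂, e₃, e₄.
The echelon form has 2 nonzero rows, so the rank is 2.
(With 4 elements in a 3-dimensional space the rank is at most 3.)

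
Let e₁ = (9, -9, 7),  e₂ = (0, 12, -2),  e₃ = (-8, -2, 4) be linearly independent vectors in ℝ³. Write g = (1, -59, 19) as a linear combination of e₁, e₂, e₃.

Solve the system with e₁, e₂, e₃ as columns and g as the right-hand side.
Back-substitution yields (a₁, a₂, a₃) = (1, -4, 1).

g = e₁ - 4e₂ + e₃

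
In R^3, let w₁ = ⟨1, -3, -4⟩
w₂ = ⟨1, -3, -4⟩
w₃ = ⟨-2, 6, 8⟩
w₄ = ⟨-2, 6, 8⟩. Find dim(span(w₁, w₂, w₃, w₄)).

1

Apply Gaussian elimination to the matrix whose rows are w₁, w₂, w₃, w₄.
Exactly 1 pivot survives; hence the rank is 1.
(With 4 elements in a 3-dimensional space the rank is at most 3.)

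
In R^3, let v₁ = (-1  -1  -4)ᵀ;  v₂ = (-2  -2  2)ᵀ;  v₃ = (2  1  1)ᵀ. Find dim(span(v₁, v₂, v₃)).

Put the 3×3 matrix [v₁|v₂|v₃] into echelon form.
There are 3 pivot columns, so rank = 3.

3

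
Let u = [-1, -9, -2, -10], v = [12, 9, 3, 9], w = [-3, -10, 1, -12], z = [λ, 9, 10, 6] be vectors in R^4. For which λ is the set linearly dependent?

Place the vectors as rows of a 4×4 matrix; dependence ⇔ determinant zero.
Cofactor expansion gives det = 21*λ - 525.
Solving 21*λ - 525 = 0 yields λ = 25.

λ = 25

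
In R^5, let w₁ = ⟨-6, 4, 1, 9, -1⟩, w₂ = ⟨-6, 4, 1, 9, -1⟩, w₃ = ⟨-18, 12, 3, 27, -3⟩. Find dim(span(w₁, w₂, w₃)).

Row-reduce the 3×5 matrix with these as rows.
There is 1 pivot column, so rank = 1.

1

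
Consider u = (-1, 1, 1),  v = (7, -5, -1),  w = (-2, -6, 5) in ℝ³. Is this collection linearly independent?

Place the vectors as rows of a 3×3 matrix and reduce to echelon form.
The reduction yields 3 nonzero rows, so the rank is 3.
Since rank = 3 (the number of vectors), the set is linearly independent.

linearly independent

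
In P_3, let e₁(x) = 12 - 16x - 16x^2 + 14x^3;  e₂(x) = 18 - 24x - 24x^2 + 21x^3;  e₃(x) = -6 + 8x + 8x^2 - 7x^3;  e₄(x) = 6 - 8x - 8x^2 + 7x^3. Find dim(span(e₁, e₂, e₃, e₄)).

Pass to coordinate vectors with respect to the basis {1, x, …, x^3}.
Form the matrix with e₁, e₂, e₃, e₄ as columns and reduce.
The echelon form has 1 nonzero row, so the rank is 1.

1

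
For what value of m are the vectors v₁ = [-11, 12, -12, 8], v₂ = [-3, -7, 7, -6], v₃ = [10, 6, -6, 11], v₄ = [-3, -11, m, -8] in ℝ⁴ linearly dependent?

m = 11

Place the vectors as rows of a 4×4 matrix; dependence ⇔ determinant zero.
Cofactor expansion gives det = 5973 - 543*m.
Setting this to zero gives m = 11.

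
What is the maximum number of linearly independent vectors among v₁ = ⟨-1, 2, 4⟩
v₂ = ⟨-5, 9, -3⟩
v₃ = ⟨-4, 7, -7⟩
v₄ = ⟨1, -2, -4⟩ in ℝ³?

2

Row-reduce the 4×3 matrix with these as rows.
Reduction leaves 2 leading entries, giving rank 2.
(With 4 elements in a 3-dimensional space the rank is at most 3.)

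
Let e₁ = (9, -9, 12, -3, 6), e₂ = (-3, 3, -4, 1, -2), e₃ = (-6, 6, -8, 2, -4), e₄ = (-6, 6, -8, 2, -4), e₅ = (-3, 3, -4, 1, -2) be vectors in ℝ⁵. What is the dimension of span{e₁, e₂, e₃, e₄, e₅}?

dim = 1

Row-reduce the 5×5 matrix with these as rows.
Reduction leaves 1 leading entry, giving rank 1.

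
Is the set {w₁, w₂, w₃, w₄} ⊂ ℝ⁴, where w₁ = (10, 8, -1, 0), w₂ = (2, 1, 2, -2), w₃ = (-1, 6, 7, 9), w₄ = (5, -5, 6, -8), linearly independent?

The matrix [w₁|w₂|w₃|w₄] has determinant -2029.
A nonzero determinant means the columns are linearly independent.

linearly independent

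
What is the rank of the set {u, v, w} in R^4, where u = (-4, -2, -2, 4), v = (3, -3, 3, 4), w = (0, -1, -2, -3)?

Put the 4×3 matrix [u|v|w] into echelon form.
There are 3 pivot columns, so rank = 3.

rank 3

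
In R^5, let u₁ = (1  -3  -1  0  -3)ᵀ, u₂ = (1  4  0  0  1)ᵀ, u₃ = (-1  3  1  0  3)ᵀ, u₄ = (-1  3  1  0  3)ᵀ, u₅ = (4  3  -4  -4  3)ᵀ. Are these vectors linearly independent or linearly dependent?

Two of the vectors are equal, giving an immediate dependence.

linearly dependent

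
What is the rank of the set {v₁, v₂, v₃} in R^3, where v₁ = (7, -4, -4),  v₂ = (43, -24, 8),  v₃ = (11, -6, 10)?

Form the matrix with v₁, v₂, v₃ as columns and reduce.
There are 2 pivot columns, so rank = 2.

2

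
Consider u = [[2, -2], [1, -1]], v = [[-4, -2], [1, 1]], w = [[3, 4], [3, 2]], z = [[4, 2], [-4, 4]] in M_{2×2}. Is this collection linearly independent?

Write each element as a coordinate vector in ℝ⁴ using {E₁₁, E₁₂, E₂₁, E₂₂}.
The matrix [u|v|w|z] has determinant -384.
A nonzero determinant means the columns are linearly independent.

linearly independent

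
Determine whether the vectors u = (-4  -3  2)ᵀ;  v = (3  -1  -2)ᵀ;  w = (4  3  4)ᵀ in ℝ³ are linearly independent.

Row-reduce the matrix whose columns are u, v, w.
The reduction yields 3 nonzero rows, so the rank is 3.
Since rank = 3 (the number of vectors), the set is linearly independent.

linearly independent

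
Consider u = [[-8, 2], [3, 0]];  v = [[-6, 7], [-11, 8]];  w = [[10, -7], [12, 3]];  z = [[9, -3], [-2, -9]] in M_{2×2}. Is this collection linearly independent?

linearly independent

Take coordinates with respect to the standard basis {E₁₁, E₁₂, E₂₁, E₂₂}.
Row-reduce the matrix whose columns are u, v, w, z.
The reduction yields 4 nonzero rows, so the rank is 4.
Since rank = 4 (the number of vectors), the set is linearly independent.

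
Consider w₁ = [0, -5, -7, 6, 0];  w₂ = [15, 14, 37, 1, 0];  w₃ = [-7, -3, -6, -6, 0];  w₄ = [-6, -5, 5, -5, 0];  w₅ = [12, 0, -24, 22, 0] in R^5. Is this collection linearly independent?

linearly dependent

Row-reduce the matrix whose columns are w₁, w₂, w₃, w₄, w₅.
The reduction yields 3 nonzero rows, so the rank is 3.
Since rank 3 < 5, the set is linearly dependent.
Indeed 2w₁ + w₂ + 3w₃ - w₄ = 0.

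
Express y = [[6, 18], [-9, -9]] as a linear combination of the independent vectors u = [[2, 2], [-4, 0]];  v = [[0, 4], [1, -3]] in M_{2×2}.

y = 3u + 3v

Identify each element with its coordinate vector in ℝ⁴ via {E₁₁, E₁₂, E₂₁, E₂₂}.
Solve the system with u, v as columns and y as the right-hand side.
The system has the unique solution (c₁, c₂) = (3, 3).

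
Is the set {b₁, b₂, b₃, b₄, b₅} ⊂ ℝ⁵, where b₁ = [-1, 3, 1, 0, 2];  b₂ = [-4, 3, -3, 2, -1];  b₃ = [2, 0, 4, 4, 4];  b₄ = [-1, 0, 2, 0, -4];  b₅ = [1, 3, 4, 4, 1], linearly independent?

linearly independent

Row-reduce the matrix whose columns are b₁, b₂, b₃, b₄, b₅.
The reduction yields 5 nonzero rows, so the rank is 5.
Since rank = 5 (the number of vectors), the set is linearly independent.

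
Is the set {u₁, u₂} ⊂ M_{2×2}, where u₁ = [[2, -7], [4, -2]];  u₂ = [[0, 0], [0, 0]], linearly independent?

linearly dependent

Take coordinates with respect to the standard basis {E₁₁, E₁₂, E₂₁, E₂₂}.
One of the vectors is the zero vector, so the set is linearly dependent.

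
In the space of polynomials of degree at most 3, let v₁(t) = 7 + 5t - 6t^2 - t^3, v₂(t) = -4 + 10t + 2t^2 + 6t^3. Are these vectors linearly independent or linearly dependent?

Take coordinates with respect to the standard basis {1, t, …, t^3}.
Row-reduce the matrix whose columns are v₁, v₂.
The reduction yields 2 nonzero rows, so the rank is 2.
Since rank = 2 (the number of vectors), the set is linearly independent.

linearly independent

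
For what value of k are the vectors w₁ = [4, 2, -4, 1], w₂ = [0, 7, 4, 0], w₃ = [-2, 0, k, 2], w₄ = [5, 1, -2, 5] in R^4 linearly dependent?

Place the vectors as rows of a 4×4 matrix; dependence ⇔ determinant zero.
The determinant works out to 105*k - 540.
Setting this to zero gives k = 36/7.

k = 36/7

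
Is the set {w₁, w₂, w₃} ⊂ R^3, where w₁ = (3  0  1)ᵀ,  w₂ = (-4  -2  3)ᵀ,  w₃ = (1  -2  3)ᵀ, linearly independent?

Form the 3×3 matrix with these as columns; its determinant is 10.
A nonzero determinant means the columns are linearly independent.

linearly independent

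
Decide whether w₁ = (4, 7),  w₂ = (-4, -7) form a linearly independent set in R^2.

linearly dependent

Form the 2×2 matrix with these as columns; its determinant is 0.
A zero determinant means the columns are linearly dependent.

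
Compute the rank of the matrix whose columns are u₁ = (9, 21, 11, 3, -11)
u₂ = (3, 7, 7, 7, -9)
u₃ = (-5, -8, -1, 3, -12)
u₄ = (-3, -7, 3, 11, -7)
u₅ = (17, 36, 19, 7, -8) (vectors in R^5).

rank 3

Apply Gaussian elimination to the matrix whose rows are u₁, u₂, u₃, u₄, u₅.
The echelon form has 3 nonzero rows, so the rank is 3.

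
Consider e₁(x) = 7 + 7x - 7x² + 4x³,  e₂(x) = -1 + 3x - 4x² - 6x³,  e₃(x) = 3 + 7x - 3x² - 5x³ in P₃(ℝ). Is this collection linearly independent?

Write each element as a coordinate vector in ℝ⁴ using {1, x, …, x³}.
Place the vectors as rows of a 3×4 matrix and reduce to echelon form.
The reduction yields 3 nonzero rows, so the rank is 3.
Since rank = 3 (the number of vectors), the set is linearly independent.

linearly independent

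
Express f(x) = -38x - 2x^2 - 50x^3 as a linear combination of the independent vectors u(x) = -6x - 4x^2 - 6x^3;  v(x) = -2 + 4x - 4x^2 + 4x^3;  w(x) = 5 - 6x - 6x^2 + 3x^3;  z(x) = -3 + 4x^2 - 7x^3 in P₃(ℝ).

Identify each element with its coordinate vector in ℝ⁴ via {1, x, …, x^3}.
Solve the system with u, v, w, z as columns and f as the right-hand side.
The system has the unique solution (c₁, …, c₄) = (4, -2, 1, 3).

f = 4u - 2v + w + 3z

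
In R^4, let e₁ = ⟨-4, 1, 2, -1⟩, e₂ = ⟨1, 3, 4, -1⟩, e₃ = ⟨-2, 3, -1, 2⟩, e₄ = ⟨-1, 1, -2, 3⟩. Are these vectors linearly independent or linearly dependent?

linearly independent

Row-reduce the matrix whose columns are e₁, e₂, e₃, e₄.
The reduction yields 4 nonzero rows, so the rank is 4.
Since rank = 4 (the number of vectors), the set is linearly independent.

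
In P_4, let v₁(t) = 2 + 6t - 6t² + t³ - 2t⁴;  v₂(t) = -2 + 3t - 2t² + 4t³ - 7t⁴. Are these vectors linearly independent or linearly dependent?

linearly independent

Take coordinates with respect to the standard basis {1, t, …, t⁴}.
Place the vectors as rows of a 2×5 matrix and reduce to echelon form.
The reduction yields 2 nonzero rows, so the rank is 2.
Since rank = 2 (the number of vectors), the set is linearly independent.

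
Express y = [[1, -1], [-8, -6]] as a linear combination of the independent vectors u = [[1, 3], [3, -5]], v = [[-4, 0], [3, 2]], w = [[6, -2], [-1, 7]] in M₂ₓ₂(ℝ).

y = -u - 2v - w

Work in coordinates with respect to the standard basis {E₁₁, E₁₂, E₂₁, E₂₂}.
Solve the system with u, v, w as columns and y as the right-hand side.
The system has the unique solution (a₁, a₂, a₃) = (-1, -2, -1).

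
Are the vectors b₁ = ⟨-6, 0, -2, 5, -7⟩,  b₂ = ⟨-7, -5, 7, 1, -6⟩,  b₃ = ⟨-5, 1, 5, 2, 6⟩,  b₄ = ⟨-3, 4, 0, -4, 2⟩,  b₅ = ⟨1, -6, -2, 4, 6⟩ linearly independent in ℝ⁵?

Row-reduce the matrix whose columns are b₁, b₂, b₃, b₄, b₅.
The reduction yields 5 nonzero rows, so the rank is 5.
Since rank = 5 (the number of vectors), the set is linearly independent.

linearly independent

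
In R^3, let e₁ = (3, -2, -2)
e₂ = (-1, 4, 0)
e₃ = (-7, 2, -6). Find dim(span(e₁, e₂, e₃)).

Form the matrix with e₁, e₂, e₃ as columns and reduce.
There are 3 pivot columns, so rank = 3.

3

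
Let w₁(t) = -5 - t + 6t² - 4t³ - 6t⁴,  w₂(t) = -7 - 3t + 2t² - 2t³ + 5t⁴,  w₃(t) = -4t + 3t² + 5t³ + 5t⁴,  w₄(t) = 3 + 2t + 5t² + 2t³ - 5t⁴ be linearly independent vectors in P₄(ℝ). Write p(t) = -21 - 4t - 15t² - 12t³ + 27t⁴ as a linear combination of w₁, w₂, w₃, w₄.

Identify each element with its coordinate vector in ℝ⁵ via {1, t, …, t⁴}.
Set up the augmented matrix [w₁ | w₂ | w₃ | w₄ | p] and row-reduce.
The system has the unique solution (α₁, …, α₄) = (-2, 4, -2, -1).

p = -2w₁ + 4w₂ - 2w₃ - w₄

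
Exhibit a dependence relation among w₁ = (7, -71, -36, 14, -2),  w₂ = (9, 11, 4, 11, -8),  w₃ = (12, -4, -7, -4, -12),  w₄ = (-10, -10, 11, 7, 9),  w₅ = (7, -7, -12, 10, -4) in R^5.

w₁ + 2w₂ - 2w₃ - 2w₄ - 3w₅ = 0

Row-reduce the matrix with w₁, w₂, w₃, w₄, w₅ as columns; the null space gives the coefficients.
The free variable yields coefficients (1, 2, -2, -2, -3) (any nonzero multiple also works).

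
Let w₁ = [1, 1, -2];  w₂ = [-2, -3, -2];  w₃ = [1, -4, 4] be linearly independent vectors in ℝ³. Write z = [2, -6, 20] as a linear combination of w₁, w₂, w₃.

z = -4w₁ - 2w₂ + 2w₃

Solve the system with w₁, w₂, w₃ as columns and z as the right-hand side.
The system has the unique solution (a₁, a₂, a₃) = (-4, -2, 2).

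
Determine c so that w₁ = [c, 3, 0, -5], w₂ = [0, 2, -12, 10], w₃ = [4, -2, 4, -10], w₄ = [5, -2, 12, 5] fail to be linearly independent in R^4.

c = -47/3

Dependence holds iff the 4×4 matrix [w₁ w₂ w₃ w₄] is singular.
The determinant works out to -240*c - 3760.
Setting this to zero gives c = -47/3.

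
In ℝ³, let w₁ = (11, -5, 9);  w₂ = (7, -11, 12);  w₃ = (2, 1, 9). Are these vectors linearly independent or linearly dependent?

The matrix [w₁|w₂|w₃] has determinant -765.
A nonzero determinant means the columns are linearly independent.

linearly independent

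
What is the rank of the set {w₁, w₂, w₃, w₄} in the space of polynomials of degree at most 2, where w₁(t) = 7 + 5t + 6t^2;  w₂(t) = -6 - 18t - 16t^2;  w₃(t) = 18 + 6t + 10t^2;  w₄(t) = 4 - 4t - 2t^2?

Represent each element by its coordinate vector in ℝ³.
Form the matrix with w₁, w₂, w₃, w₄ as columns and reduce.
Exactly 2 pivots survive; hence the rank is 2.
(With 4 elements in a 3-dimensional space the rank is at most 3.)

2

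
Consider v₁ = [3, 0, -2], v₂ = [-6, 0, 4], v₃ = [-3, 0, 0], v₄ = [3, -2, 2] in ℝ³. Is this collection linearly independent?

There are 4 vectors in a 3-dimensional space, so they cannot be linearly independent.

linearly dependent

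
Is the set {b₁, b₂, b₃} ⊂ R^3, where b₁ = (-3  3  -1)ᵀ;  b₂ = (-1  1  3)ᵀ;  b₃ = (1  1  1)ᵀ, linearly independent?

linearly independent

Form the 3×3 matrix with these as columns; its determinant is 20.
A nonzero determinant means the columns are linearly independent.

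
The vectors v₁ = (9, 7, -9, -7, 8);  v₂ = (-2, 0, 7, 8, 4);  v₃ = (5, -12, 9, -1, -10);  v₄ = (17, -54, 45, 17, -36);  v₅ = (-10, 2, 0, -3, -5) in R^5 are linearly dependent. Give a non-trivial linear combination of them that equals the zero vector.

2v₁ - 3v₃ + v₄ + 2v₅ = 0

Set up α₁v₁ + … + α₅v₅ = 0 and solve the homogeneous system.
One solution (up to scaling) is (2, 0, -3, 1, 2).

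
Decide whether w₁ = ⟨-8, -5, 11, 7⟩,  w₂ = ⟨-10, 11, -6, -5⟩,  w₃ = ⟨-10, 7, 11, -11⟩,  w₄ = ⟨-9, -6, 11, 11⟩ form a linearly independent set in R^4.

linearly independent

Row-reduce the matrix whose columns are w₁, w₂, w₃, w₄.
The reduction yields 4 nonzero rows, so the rank is 4.
Since rank = 4 (the number of vectors), the set is linearly independent.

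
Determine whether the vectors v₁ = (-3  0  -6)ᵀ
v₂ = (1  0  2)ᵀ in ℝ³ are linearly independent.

linearly dependent

Place the vectors as rows of a 2×3 matrix and reduce to echelon form.
The reduction yields 1 nonzero row, so the rank is 1.
Since rank 1 < 2, the set is linearly dependent.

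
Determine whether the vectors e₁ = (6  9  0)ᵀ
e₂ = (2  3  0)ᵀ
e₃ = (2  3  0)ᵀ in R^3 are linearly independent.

Row-reduce the matrix whose columns are e₁, e₂, e₃.
The reduction yields 1 nonzero row, so the rank is 1.
Since rank 1 < 3, the set is linearly dependent.

linearly dependent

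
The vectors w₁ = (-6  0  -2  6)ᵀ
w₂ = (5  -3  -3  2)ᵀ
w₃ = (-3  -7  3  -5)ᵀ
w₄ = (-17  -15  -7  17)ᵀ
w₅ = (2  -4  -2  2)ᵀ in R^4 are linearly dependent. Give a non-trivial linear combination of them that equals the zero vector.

Row-reduce the matrix with w₁, w₂, w₃, w₄, w₅ as columns; the null space gives the coefficients.
A generator of the null space is (3, 0, 1, -1, 2).

3w₁ + w₃ - w₄ + 2w₅ = 0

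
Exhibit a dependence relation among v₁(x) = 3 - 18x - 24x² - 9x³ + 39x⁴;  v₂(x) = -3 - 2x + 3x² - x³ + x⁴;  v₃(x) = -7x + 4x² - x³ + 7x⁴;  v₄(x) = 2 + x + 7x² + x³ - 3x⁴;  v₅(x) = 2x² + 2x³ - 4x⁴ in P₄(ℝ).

Write each element as a vector in ℝ⁵ using {1, x, …, x⁴}.
Row-reduce the matrix with v₁, v₂, v₃, v₄, v₅ as columns; the null space gives the coefficients.
A generator of the null space is (1, 3, -3, 3, 3).

v₁ + 3v₂ - 3v₃ + 3v₄ + 3v₅ = 0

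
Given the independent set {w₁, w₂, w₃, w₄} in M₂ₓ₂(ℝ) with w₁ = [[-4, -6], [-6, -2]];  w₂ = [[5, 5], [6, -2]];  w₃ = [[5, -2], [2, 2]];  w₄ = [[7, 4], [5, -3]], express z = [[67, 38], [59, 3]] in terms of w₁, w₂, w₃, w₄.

z = -4w₁ + 2w₂ + 4w₃ + 3w₄

Take coordinate vectors relative to {E₁₁, E₁₂, E₂₁, E₂₂}.
Set up the augmented matrix [w₁ | w₂ | w₃ | w₄ | z] and row-reduce.
Row-reducing the augmented matrix gives the unique coefficients (c₁, …, c₄) = (-4, 2, 4, 3).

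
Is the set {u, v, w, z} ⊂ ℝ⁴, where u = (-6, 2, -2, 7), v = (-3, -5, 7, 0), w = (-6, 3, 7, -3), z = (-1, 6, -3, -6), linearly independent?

linearly independent

Form the 4×4 matrix with these as columns; its determinant is -2033.
A nonzero determinant means the columns are linearly independent.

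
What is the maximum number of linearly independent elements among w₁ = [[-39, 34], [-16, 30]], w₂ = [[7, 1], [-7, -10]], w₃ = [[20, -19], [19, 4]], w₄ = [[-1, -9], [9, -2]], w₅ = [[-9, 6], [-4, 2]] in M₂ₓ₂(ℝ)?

Represent each element by its coordinate vector in ℝ⁴.
Row-reduce the 5×4 matrix with these as rows.
The echelon form has 3 nonzero rows, so the rank is 3.
(With 5 elements in a 4-dimensional space the rank is at most 4.)

3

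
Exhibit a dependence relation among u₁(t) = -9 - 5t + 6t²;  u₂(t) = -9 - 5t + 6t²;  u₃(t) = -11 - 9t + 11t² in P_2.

Take coordinates with respect to {1, t, t²}.
Row-reduce the matrix with u₁, u₂, u₃ as columns; the null space gives the coefficients.
One solution (up to scaling) is (1, -1, 0).

u₁ - u₂ = 0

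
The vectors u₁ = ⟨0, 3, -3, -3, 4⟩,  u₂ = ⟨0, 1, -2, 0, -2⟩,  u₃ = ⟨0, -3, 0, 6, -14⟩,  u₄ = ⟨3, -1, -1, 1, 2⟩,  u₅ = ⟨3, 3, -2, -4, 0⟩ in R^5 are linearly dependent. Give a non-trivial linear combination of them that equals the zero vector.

Row-reduce the matrix with u₁, u₂, u₃, u₄, u₅ as columns; the null space gives the coefficients.
A generator of the null space is (2, -3, 1, 0, 0).

2u₁ - 3u₂ + u₃ = 0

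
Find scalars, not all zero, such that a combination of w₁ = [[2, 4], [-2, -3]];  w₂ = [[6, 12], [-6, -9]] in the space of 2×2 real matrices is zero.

Pass to coordinate vectors relative to the basis {E₁₁, E₁₂, E₂₁, E₂₂}.
Row-reduce the matrix with w₁, w₂ as columns; the null space gives the coefficients.
The free variable yields coefficients (3, -1) (any nonzero multiple also works).

3w₁ - w₂ = 0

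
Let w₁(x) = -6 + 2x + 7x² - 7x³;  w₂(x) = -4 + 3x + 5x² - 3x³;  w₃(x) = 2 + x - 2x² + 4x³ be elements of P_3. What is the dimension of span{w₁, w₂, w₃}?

Pass to coordinate vectors with respect to the basis {1, x, …, x³}.
Put the 4×3 matrix [w₁|w₂|w₃] into echelon form.
The echelon form has 2 nonzero rows, so the rank is 2.

dim = 2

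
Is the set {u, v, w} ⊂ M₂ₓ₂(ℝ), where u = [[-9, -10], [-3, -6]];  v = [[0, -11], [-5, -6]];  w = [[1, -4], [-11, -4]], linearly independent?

linearly independent

Write each element as a coordinate vector in ℝ⁴ using {E₁₁, E₁₂, E₂₁, E₂₂}.
Place the vectors as rows of a 3×4 matrix and reduce to echelon form.
The reduction yields 3 nonzero rows, so the rank is 3.
Since rank = 3 (the number of vectors), the set is linearly independent.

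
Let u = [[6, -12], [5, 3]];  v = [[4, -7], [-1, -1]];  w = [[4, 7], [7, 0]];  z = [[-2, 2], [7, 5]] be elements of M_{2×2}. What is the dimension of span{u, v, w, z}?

Pass to coordinate vectors with respect to the basis {E₁₁, E₁₂, E₂₁, E₂₂}.
Put the 4×4 matrix [u|v|w|z] into echelon form.
The echelon form has 3 nonzero rows, so the rank is 3.

dim = 3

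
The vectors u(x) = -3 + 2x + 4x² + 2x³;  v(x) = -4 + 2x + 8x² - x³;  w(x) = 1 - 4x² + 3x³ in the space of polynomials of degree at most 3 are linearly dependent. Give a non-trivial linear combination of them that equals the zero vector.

Pass to coordinate vectors relative to the basis {1, x, …, x³}.
Write the vectors as columns of a matrix and find a nonzero vector in its null space.
A generator of the null space is (1, -1, -1).

u - v - w = 0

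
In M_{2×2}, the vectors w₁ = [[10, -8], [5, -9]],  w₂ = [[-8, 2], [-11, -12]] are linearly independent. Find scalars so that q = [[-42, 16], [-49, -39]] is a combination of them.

q = -w₁ + 4w₂

Take coordinate vectors relative to {E₁₁, E₁₂, E₂₁, E₂₂}.
Since w₁, w₂ are independent, the coefficients expressing q are uniquely determined by a linear system.
Row-reducing the augmented matrix gives the unique coefficients (a₁, a₂) = (-1, 4).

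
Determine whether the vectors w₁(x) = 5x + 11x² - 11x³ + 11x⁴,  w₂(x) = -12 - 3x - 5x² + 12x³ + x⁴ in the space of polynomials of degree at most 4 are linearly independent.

linearly independent

Take coordinates with respect to the standard basis {1, x, …, x⁴}.
Place the vectors as rows of a 2×5 matrix and reduce to echelon form.
The reduction yields 2 nonzero rows, so the rank is 2.
Since rank = 2 (the number of vectors), the set is linearly independent.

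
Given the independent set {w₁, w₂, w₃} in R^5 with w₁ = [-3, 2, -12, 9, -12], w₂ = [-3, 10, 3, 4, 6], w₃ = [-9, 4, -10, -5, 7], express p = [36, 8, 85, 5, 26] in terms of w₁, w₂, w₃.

p = -3w₁ + 3w₂ - 4w₃

Write p = a₁w₁ + … + a₃w₃ and equate components.
Back-substitution yields (a₁, a₂, a₃) = (-3, 3, -4).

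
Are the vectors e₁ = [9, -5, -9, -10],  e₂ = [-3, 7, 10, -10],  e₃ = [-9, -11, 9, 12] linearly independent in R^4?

Row-reduce the matrix whose columns are e₁, e₂, e₃.
The reduction yields 3 nonzero rows, so the rank is 3.
Since rank = 3 (the number of vectors), the set is linearly independent.

linearly independent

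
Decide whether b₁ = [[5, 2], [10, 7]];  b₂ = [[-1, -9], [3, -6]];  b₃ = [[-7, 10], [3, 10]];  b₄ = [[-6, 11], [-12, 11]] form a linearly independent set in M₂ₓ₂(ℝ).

Take coordinates with respect to the standard basis {E₁₁, E₁₂, E₂₁, E₂₂}.
Form the 4×4 matrix with these as columns; its determinant is -8517.
A nonzero determinant means the columns are linearly independent.

linearly independent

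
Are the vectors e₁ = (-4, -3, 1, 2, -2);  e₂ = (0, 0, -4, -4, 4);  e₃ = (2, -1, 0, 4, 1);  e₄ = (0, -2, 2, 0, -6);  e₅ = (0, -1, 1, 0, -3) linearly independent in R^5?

linearly dependent

One vector is a scalar multiple of another, so the set is dependent.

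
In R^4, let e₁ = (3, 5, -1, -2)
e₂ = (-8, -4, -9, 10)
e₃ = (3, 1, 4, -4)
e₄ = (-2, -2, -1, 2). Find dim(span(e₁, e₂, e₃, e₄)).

Apply Gaussian elimination to the matrix whose rows are e₁, e₂, e₃, e₄.
There are 2 pivot columns, so rank = 2.

dim = 2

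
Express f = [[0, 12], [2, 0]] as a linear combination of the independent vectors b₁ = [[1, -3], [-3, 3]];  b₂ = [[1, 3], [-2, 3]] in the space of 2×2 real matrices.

f = -2b₁ + 2b₂

Take coordinate vectors relative to {E₁₁, E₁₂, E₂₁, E₂₂}.
Write f = α₁b₁ + α₂b₂ and equate components.
Row-reducing the augmented matrix gives the unique coefficients (α₁, α₂) = (-2, 2).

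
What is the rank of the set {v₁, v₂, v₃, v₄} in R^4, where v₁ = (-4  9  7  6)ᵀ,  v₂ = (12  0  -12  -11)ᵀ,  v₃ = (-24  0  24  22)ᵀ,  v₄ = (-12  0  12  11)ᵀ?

Apply Gaussian elimination to the matrix whose rows are v₁, v₂, v₃, v₄.
Reduction leaves 2 leading entries, giving rank 2.

rank 2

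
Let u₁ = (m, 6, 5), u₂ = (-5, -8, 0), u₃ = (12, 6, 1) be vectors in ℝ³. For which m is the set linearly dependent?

The vectors are dependent exactly when the determinant of the matrix with rows u₁, u₂, u₃ vanishes.
Expanding, det = 360 - 8*m.
Solving 360 - 8*m = 0 yields m = 45.

m = 45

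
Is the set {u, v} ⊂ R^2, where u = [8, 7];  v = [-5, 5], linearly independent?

The matrix [u|v] has determinant 75.
A nonzero determinant means the columns are linearly independent.

linearly independent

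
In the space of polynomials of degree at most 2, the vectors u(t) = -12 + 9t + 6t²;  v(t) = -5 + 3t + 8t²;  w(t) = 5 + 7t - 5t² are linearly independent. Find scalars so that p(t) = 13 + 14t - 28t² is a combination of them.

p = u - 3v + 2w

Take coordinate vectors relative to {1, t, t²}.
Set up the augmented matrix [u | v | w | p] and row-reduce.
The system has the unique solution (α₁, α₂, α₃) = (1, -3, 2).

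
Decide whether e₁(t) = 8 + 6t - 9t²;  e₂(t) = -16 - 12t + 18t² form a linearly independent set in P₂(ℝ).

linearly dependent

Write each element as a coordinate vector in ℝ³ using {1, t, t²}.
Place the vectors as rows of a 2×3 matrix and reduce to echelon form.
The reduction yields 1 nonzero row, so the rank is 1.
Since rank 1 < 2, the set is linearly dependent.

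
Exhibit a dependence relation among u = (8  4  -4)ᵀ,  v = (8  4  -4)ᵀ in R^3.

Write the vectors as columns of a matrix and find a nonzero vector in its null space.
The free variable yields coefficients (1, -1) (any nonzero multiple also works).

u - v = 0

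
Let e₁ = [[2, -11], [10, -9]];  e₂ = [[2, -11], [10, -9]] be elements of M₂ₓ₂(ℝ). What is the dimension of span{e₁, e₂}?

dim = 1

Represent each element by its coordinate vector in ℝ⁴.
Apply Gaussian elimination to the matrix whose rows are e₁, e₂.
Reduction leaves 1 leading entry, giving rank 1.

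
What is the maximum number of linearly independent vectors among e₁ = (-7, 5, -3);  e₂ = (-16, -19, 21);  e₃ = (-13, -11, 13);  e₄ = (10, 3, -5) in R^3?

Apply Gaussian elimination to the matrix whose rows are e₁, e₂, e₃, e₄.
Reduction leaves 2 leading entries, giving rank 2.
(With 4 elements in a 3-dimensional space the rank is at most 3.)

2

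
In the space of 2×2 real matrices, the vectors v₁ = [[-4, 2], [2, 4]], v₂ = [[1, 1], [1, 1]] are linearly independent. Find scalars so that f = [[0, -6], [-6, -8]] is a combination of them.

Identify each element with its coordinate vector in ℝ⁴ via {E₁₁, E₁₂, E₂₁, E₂₂}.
Write f = a₁v₁ + a₂v₂ and equate components.
Row-reducing the augmented matrix gives the unique coefficients (a₁, a₂) = (-1, -4).

f = -v₁ - 4v₂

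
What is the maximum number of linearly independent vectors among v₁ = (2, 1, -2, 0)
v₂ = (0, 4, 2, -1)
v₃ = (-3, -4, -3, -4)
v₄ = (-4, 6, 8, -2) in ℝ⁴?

3

Put the 4×4 matrix [v₁|v₂|v₃|v₄] into echelon form.
The echelon form has 3 nonzero rows, so the rank is 3.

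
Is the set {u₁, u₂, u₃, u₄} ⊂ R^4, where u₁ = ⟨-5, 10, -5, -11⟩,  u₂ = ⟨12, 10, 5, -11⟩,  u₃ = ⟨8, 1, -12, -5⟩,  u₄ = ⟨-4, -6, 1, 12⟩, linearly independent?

linearly independent

Form the 4×4 matrix with these as columns; its determinant is 13743.
A nonzero determinant means the columns are linearly independent.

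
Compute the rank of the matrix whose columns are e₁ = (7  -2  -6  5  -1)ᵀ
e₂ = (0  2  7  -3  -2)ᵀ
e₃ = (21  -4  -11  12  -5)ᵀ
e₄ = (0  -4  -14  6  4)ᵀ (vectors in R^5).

2

Put the 5×4 matrix [e₁|e₂|e₃|e₄] into echelon form.
Reduction leaves 2 leading entries, giving rank 2.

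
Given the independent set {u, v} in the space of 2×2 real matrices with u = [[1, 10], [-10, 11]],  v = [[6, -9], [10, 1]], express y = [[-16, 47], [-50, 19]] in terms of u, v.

Take coordinate vectors relative to {E₁₁, E₁₂, E₂₁, E₂₂}.
Write y = α₁u + α₂v and equate components.
Back-substitution yields (α₁, α₂) = (2, -3).

y = 2u - 3v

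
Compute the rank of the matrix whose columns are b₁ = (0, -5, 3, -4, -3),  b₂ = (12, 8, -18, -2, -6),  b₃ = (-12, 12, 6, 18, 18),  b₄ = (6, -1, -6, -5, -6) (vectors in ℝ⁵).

rank 2

Form the matrix with b₁, b₂, b₃, b₄ as columns and reduce.
There are 2 pivot columns, so rank = 2.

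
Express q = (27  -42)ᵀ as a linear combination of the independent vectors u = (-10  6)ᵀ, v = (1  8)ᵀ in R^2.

q = -3u - 3v

Set up the augmented matrix [u | v | q] and row-reduce.
Row-reducing the augmented matrix gives the unique coefficients (c₁, c₂) = (-3, -3).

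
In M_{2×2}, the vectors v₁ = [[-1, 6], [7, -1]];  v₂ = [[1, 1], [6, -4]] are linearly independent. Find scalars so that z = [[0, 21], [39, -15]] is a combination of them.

z = 3v₁ + 3v₂

Identify each element with its coordinate vector in ℝ⁴ via {E₁₁, E₁₂, E₂₁, E₂₂}.
Set up the augmented matrix [v₁ | v₂ | z] and row-reduce.
The system has the unique solution (c₁, c₂) = (3, 3).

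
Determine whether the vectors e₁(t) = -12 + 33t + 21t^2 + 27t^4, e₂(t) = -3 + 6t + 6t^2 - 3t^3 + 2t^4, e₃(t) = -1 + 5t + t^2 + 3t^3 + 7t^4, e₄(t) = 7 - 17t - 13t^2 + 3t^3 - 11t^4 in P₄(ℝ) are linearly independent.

Write each element as a coordinate vector in ℝ⁵ using {1, t, …, t^4}.
Row-reduce the matrix whose columns are e₁, e₂, e₃, e₄.
The reduction yields 2 nonzero rows, so the rank is 2.
Since rank 2 < 4, the set is linearly dependent.

linearly dependent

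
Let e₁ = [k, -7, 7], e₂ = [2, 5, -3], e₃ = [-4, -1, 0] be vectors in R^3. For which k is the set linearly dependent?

Dependence holds iff the 3×3 matrix [e₁ e₂ e₃] is singular.
The determinant works out to 42 - 3*k.
This vanishes exactly when k = 14.

k = 14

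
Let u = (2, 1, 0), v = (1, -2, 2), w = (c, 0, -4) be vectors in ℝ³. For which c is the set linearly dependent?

c = -10

The vectors are dependent exactly when the determinant of the matrix with rows u, v, w vanishes.
Expanding, det = 2*c + 20.
This vanishes exactly when c = -10.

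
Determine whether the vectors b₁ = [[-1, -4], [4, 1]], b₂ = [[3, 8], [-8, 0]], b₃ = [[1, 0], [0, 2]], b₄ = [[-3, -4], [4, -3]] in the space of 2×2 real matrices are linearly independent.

linearly dependent

Take coordinates with respect to the standard basis {E₁₁, E₁₂, E₂₁, E₂₂}.
Form the 4×4 matrix with these as columns; its determinant is 0.
A zero determinant means the columns are linearly dependent.
Indeed 2b₁ + b₂ - b₃ = 0.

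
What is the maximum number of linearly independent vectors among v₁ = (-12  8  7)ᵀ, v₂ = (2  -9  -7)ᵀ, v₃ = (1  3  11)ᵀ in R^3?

3

Put the 3×3 matrix [v₁|v₂|v₃] into echelon form.
Reduction leaves 3 leading entries, giving rank 3.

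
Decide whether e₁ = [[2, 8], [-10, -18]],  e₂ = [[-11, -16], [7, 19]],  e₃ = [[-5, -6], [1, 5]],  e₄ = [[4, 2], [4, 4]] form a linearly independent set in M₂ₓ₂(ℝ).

Write each element as a coordinate vector in ℝ⁴ using {E₁₁, E₁₂, E₂₁, E₂₂}.
Row-reduce the matrix whose columns are e₁, e₂, e₃, e₄.
The reduction yields 2 nonzero rows, so the rank is 2.
Since rank 2 < 4, the set is linearly dependent.
Indeed e₁ + 2e₂ - 4e₃ = 0.

linearly dependent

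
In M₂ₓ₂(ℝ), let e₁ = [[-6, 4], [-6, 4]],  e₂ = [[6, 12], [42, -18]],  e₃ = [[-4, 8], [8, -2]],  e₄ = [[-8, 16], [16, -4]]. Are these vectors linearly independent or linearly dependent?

Take coordinates with respect to the standard basis {E₁₁, E₁₂, E₂₁, E₂₂}.
Row-reduce the matrix whose columns are e₁, e₂, e₃, e₄.
The reduction yields 2 nonzero rows, so the rank is 2.
Since rank 2 < 4, the set is linearly dependent.
Indeed 3e₁ + e₂ - 3e₃ = 0.

linearly dependent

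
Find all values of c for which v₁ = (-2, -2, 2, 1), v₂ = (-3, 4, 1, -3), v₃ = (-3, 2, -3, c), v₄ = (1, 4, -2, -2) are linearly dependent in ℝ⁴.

The set is linearly dependent precisely when det[v₁; v₂; v₃; v₄] = 0.
Cofactor expansion gives det = 24 - 2*c.
Setting this to zero gives c = 12.

c = 12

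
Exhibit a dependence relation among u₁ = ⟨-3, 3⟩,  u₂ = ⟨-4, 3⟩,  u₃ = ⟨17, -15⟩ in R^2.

3u₁ + 2u₂ + u₃ = 0

Row-reduce the matrix with u₁, u₂, u₃ as columns; the null space gives the coefficients.
A generator of the null space is (3, 2, 1).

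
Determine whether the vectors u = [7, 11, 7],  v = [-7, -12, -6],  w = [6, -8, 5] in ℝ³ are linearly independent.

Place the vectors as rows of a 3×3 matrix and reduce to echelon form.
The reduction yields 3 nonzero rows, so the rank is 3.
Since rank = 3 (the number of vectors), the set is linearly independent.

linearly independent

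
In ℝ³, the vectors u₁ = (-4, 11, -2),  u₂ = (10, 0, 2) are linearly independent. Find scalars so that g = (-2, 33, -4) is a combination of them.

Set up the augmented matrix [u₁ | u₂ | g] and row-reduce.
Back-substitution yields (α₁, α₂) = (3, 1).

g = 3u₁ + u₂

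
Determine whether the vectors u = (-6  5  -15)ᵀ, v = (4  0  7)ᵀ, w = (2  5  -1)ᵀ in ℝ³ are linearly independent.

linearly dependent

The matrix [u|v|w] has determinant 0.
A zero determinant means the columns are linearly dependent.
Indeed u + 2v - w = 0.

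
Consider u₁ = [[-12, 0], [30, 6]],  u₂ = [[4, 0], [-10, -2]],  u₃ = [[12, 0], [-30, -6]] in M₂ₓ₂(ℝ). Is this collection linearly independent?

linearly dependent

Take coordinates with respect to the standard basis {E₁₁, E₁₂, E₂₁, E₂₂}.
Place the vectors as rows of a 3×4 matrix and reduce to echelon form.
The reduction yields 1 nonzero row, so the rank is 1.
Since rank 1 < 3, the set is linearly dependent.
Indeed u₁ + 3u₂ = 0.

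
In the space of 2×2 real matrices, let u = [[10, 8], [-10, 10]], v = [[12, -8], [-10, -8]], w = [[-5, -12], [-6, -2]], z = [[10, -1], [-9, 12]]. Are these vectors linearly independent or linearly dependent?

linearly independent

Take coordinates with respect to the standard basis {E₁₁, E₁₂, E₂₁, E₂₂}.
Form the 4×4 matrix with these as columns; its determinant is 25580.
A nonzero determinant means the columns are linearly independent.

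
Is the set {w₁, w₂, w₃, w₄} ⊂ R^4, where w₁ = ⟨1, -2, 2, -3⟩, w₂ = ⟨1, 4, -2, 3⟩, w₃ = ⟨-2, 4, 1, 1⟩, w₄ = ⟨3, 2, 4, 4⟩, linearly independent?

Row-reduce the matrix whose columns are w₁, w₂, w₃, w₄.
The reduction yields 4 nonzero rows, so the rank is 4.
Since rank = 4 (the number of vectors), the set is linearly independent.

linearly independent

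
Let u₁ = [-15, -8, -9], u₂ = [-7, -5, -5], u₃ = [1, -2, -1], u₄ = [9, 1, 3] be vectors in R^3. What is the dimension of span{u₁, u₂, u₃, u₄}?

Put the 3×4 matrix [u₁|u₂|u₃|u₄] into echelon form.
Reduction leaves 2 leading entries, giving rank 2.
(With 4 elements in a 3-dimensional space the rank is at most 3.)

dim = 2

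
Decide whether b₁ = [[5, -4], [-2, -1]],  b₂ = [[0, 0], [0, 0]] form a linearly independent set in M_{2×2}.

linearly dependent

Write each element as a coordinate vector in ℝ⁴ using {E₁₁, E₁₂, E₂₁, E₂₂}.
One of the vectors is the zero vector, so the set is linearly dependent.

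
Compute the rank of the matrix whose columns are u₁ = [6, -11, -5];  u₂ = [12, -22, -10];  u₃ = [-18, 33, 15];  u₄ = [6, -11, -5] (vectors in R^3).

Apply Gaussian elimination to the matrix whose rows are u₁, u₂, u₃, u₄.
Reduction leaves 1 leading entry, giving rank 1.
(With 4 elements in a 3-dimensional space the rank is at most 3.)

rank 1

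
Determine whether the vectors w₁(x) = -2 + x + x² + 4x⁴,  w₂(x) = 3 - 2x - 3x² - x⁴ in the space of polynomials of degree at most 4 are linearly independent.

linearly independent

Write each element as a coordinate vector in ℝ⁵ using {1, x, …, x⁴}.
Place the vectors as rows of a 2×5 matrix and reduce to echelon form.
The reduction yields 2 nonzero rows, so the rank is 2.
Since rank = 2 (the number of vectors), the set is linearly independent.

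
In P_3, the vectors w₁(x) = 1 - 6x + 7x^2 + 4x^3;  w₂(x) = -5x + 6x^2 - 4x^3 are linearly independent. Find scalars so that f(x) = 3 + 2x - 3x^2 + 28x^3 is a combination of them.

Identify each element with its coordinate vector in ℝ⁴ via {1, x, …, x^3}.
Since w₁, w₂ are independent, the coefficients expressing f are uniquely determined by a linear system.
Row-reducing the augmented matrix gives the unique coefficients (α₁, α₂) = (3, -4).

f = 3w₁ - 4w₂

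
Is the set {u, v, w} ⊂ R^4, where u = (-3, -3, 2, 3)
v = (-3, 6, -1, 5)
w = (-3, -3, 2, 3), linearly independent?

Two of the vectors are equal, giving an immediate dependence.

linearly dependent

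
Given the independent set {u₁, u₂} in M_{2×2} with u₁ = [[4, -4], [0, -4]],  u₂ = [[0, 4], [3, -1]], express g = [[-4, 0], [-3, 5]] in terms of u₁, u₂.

g = -u₁ - u₂

Identify each element with its coordinate vector in ℝ⁴ via {E₁₁, E₁₂, E₂₁, E₂₂}.
Set up the augmented matrix [u₁ | u₂ | g] and row-reduce.
Row-reducing the augmented matrix gives the unique coefficients (α₁, α₂) = (-1, -1).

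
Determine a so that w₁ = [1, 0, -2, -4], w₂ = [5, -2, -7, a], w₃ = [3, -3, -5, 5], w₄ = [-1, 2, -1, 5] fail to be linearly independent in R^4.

The set is linearly dependent precisely when det[w₁; w₂; w₃; w₄] = 0.
Cofactor expansion gives det = 7*a + 147.
Setting this to zero gives a = -21.

a = -21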